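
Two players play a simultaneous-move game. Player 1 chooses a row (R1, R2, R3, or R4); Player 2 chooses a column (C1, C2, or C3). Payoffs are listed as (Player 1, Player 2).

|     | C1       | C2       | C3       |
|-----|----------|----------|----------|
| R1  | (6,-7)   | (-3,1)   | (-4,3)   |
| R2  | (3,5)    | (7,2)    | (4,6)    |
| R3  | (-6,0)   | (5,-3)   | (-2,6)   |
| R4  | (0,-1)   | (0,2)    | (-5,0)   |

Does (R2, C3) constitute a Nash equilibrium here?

Yes

Holding Player 2 at C3: Player 1 gets 4 from R2, versus -4 from R1, -2 from R3, -5 from R4. No profitable deviation for Player 1.
Holding Player 1 at R2: Player 2 gets 6 from C3, versus 5 from C1, 2 from C2. No profitable deviation for Player 2 either.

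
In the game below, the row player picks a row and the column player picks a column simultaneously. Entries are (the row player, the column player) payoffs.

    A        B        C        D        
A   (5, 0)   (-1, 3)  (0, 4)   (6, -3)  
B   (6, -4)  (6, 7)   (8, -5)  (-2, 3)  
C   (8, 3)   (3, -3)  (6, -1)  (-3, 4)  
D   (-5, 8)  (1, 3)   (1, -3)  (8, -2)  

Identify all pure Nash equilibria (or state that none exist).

(B, B)

Find each player's best response to every opponent strategy; NE are the intersections.
The row player's best responses — vs A: C (payoff 8); vs B: B (payoff 6); vs C: B (payoff 8); vs D: D (payoff 8).
The column player's best responses — vs A: C (payoff 4); vs B: B (payoff 7); vs C: D (payoff 4); vs D: A (payoff 8).
The only mutual best response is (B, B); neither player gains by switching there.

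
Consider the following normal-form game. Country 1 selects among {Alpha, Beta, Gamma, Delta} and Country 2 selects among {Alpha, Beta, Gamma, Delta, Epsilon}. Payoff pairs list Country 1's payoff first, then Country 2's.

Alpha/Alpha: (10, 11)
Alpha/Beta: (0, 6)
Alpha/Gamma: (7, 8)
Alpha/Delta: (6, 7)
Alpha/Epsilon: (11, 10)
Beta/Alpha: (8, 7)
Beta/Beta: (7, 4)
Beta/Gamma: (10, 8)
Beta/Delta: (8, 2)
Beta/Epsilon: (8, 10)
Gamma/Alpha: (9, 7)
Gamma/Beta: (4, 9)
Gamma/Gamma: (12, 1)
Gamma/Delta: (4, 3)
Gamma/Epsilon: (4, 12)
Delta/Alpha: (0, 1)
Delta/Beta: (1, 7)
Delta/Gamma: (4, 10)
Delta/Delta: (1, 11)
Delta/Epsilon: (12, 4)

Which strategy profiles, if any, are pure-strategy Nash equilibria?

Check mutual best responses: a cell is a NE iff neither player can gain by unilaterally deviating.
Country 1's best responses — vs Alpha: Alpha (payoff 10); vs Beta: Beta (payoff 7); vs Gamma: Gamma (payoff 12); vs Delta: Beta (payoff 8); vs Epsilon: Delta (payoff 12).
Country 2's best responses — vs Alpha: Alpha (payoff 11); vs Beta: Epsilon (payoff 10); vs Gamma: Epsilon (payoff 12); vs Delta: Delta (payoff 11).
The only mutual best response is (Alpha, Alpha); neither player gains by switching there.

(Alpha, Alpha)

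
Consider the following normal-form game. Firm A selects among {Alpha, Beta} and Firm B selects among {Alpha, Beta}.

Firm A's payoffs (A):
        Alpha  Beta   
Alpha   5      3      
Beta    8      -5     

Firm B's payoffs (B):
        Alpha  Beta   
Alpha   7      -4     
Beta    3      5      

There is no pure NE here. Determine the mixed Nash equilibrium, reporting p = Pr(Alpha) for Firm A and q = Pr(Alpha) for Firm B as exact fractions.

p = 2/13, q = 8/11

Each player's mixing probability is pinned down by making the *other* player indifferent.
Firm B indifferent between Alpha and Beta: p·7 + (1−p)·3 = p·(-4) + (1−p)·5 ⟹ 3 + 4p = 5 + (-9)p ⟹ p = 2/13.
Firm A indifferent between Alpha and Beta: q·5 + (1−q)·3 = q·8 + (1−q)·(-5) ⟹ 3 + 2q = (-5) + 13q ⟹ q = 8/11.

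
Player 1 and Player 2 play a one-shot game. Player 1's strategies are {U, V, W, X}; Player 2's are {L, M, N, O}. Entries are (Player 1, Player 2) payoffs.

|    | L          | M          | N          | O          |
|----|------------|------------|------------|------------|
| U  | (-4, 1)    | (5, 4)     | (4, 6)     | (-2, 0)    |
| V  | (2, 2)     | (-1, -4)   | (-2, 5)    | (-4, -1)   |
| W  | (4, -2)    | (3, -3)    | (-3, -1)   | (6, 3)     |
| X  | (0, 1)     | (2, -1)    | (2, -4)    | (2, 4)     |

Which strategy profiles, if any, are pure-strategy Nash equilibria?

(U, N) and (W, O)

Check mutual best responses: a cell is a NE iff neither player can gain by unilaterally deviating.
Player 1's best responses — vs L: W (payoff 4); vs M: U (payoff 5); vs N: U (payoff 4); vs O: W (payoff 6).
Player 2's best responses — vs U: N (payoff 6); vs V: N (payoff 5); vs W: O (payoff 3); vs X: O (payoff 4).
Mutual best responses occur at (U, N) and (W, O); at each, neither player gains by switching.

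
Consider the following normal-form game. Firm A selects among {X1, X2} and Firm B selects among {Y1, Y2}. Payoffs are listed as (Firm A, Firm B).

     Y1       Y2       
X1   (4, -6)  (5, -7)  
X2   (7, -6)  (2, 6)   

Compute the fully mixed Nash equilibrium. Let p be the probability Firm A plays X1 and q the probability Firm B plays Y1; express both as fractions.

p = 12/13, q = 1/2

In a mixed NE each player is indifferent between their pure strategies, so the opponent's mix sets the indifference.
Firm B indifferent between Y1 and Y2: p·(-6) + (1−p)·(-6) = p·(-7) + (1−p)·6 ⟹ (-6) + 0p = 6 + (-13)p ⟹ p = 12/13.
Firm A indifferent between X1 and X2: q·4 + (1−q)·5 = q·7 + (1−q)·2 ⟹ 5 + (-1)q = 2 + 5q ⟹ q = 1/2.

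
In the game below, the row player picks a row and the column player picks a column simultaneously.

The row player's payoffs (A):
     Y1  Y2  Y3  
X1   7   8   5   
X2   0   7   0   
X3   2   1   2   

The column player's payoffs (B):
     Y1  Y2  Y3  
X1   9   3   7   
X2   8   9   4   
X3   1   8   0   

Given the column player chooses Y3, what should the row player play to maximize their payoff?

X1

With the column player fixed at Y3, the row player's payoffs are: X1 → 5, X2 → 0, X3 → 2.
The maximum is 5, achieved by X1.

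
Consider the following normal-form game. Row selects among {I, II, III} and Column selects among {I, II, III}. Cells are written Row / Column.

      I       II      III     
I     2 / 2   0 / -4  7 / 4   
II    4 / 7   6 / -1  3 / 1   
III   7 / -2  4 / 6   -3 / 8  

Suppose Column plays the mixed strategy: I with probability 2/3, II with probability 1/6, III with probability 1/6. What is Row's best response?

III

Row's best reply maximizes expected payoff against the mix.
I: (2/3)·2 + (1/6)·0 + (1/6)·7 = 5/2
II: (2/3)·4 + (1/6)·6 + (1/6)·3 = 25/6
III: (2/3)·7 + (1/6)·4 + (1/6)·(-3) = 29/6
Highest expected payoff is 29/6, from III.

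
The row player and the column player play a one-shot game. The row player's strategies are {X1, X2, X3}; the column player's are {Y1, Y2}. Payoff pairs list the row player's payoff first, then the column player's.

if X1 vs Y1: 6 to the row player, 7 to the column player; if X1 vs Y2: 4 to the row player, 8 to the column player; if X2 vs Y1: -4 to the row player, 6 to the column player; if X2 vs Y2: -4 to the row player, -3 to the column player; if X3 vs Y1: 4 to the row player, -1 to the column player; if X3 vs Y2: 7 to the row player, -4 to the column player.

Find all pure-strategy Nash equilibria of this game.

Check mutual best responses: a cell is a NE iff neither player can gain by unilaterally deviating.
The row player's best responses — vs Y1: X1 (payoff 6); vs Y2: X3 (payoff 7).
The column player's best responses — vs X1: Y2 (payoff 8); vs X2: Y1 (payoff 6); vs X3: Y1 (payoff -1).
No cell has both players best-responding. For instance, the row player's best reply to Y1 is X1, but against X1 the column player prefers Y2 over Y1.

No pure-strategy Nash equilibrium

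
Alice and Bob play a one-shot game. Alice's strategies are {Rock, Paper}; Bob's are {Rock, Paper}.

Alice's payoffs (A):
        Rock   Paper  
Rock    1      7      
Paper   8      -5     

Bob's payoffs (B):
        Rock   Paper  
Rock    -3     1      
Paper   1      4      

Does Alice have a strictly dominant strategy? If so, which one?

No strictly dominant strategy

Check whether one of Alice's strategies beats all alternatives regardless of what the opponent does.
Rock is not dominant: against Rock, Paper gives 8 > 1.
Paper is not dominant: against Paper, Rock gives 7 > -5.
No single strategy is best against every opponent action.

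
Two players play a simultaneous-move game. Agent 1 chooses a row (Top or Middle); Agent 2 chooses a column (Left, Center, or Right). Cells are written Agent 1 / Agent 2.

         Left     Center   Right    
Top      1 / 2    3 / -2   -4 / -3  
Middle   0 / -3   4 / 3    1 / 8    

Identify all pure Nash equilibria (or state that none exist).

(Top, Left) and (Middle, Right)

Check mutual best responses: a cell is a NE iff neither player can gain by unilaterally deviating.
Agent 1's best responses — vs Left: Top (payoff 1); vs Center: Middle (payoff 4); vs Right: Middle (payoff 1).
Agent 2's best responses — vs Top: Left (payoff 2); vs Middle: Right (payoff 8).
Mutual best responses occur at (Top, Left) and (Middle, Right); at each, neither player gains by switching.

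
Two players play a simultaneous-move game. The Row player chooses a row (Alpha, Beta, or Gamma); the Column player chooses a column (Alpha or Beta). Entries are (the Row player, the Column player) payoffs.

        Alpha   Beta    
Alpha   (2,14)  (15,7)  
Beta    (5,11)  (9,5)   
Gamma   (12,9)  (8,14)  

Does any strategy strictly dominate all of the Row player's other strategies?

Check whether one of the Row player's strategies beats all alternatives regardless of what the opponent does.
Alpha is not dominant: against Alpha, Beta gives 5 > 2.
Beta is not dominant: against Alpha, Gamma gives 12 > 5.
Gamma is not dominant: against Beta, Alpha gives 15 > 8.
No single strategy is best against every opponent action.

None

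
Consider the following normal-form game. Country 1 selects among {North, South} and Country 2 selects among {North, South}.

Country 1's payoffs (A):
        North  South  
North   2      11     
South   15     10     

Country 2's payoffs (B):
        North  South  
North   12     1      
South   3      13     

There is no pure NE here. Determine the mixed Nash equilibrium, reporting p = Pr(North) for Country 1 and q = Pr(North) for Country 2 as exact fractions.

In a mixed NE each player is indifferent between their pure strategies, so the opponent's mix sets the indifference.
Country 2 indifferent between North and South: p·12 + (1−p)·3 = p·1 + (1−p)·13 ⟹ 3 + 9p = 13 + (-12)p ⟹ p = 10/21.
Country 1 indifferent between North and South: q·2 + (1−q)·11 = q·15 + (1−q)·10 ⟹ 11 + (-9)q = 10 + 5q ⟹ q = 1/14.

p = 10/21, q = 1/14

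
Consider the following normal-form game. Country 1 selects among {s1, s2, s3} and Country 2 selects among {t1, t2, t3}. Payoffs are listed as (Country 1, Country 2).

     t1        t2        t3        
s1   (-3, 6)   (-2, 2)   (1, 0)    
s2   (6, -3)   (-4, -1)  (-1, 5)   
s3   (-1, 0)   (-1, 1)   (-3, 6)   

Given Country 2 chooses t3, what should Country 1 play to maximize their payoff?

s1

With Country 2 fixed at t3, Country 1's payoffs are: s1 → 1, s2 → -1, s3 → -3.
The maximum is 1, achieved by s1.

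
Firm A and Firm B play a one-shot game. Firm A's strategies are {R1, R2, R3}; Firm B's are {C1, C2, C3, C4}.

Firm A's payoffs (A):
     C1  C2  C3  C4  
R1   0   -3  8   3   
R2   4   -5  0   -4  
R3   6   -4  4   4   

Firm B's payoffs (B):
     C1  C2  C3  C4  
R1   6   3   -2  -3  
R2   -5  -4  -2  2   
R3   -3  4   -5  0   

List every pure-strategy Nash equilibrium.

None

A profile is a Nash equilibrium when each player is best-responding to the other.
Firm A's best responses — vs C1: R3 (payoff 6); vs C2: R1 (payoff -3); vs C3: R1 (payoff 8); vs C4: R3 (payoff 4).
Firm B's best responses — vs R1: C1 (payoff 6); vs R2: C4 (payoff 2); vs R3: C2 (payoff 4).
No cell has both players best-responding. For instance, Firm A's best reply to C4 is R3, but against R3 Firm B prefers C2 over C4.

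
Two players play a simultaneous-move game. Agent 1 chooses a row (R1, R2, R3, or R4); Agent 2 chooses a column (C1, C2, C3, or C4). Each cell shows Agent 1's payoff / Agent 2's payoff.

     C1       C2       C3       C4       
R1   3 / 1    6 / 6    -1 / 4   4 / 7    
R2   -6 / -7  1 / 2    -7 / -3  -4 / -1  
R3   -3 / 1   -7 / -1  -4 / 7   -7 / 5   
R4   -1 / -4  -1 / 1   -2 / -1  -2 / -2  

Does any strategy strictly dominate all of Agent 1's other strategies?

Check whether one of Agent 1's strategies beats all alternatives regardless of what the opponent does.
R1 strictly dominates: vs C1: 3 > each of {-6, -3, -1}; vs C2: 6 > each of {1, -7, -1}; vs C3: -1 > each of {-7, -4, -2}; vs C4: 4 > each of {-4, -7, -2}.

R1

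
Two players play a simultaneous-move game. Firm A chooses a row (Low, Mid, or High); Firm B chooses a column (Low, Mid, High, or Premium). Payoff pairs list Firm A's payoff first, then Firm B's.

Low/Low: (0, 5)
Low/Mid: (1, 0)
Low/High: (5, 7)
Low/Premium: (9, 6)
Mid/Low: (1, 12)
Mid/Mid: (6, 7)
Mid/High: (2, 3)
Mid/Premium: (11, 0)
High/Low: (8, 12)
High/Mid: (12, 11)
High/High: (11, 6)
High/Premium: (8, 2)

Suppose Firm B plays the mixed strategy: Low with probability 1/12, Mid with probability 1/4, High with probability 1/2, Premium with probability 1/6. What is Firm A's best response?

Compute Firm A's expected payoff from each pure strategy against the given mix.
Low: (1/12)·0 + (1/4)·1 + (1/2)·5 + (1/6)·9 = 17/4
Mid: (1/12)·1 + (1/4)·6 + (1/2)·2 + (1/6)·11 = 53/12
High: (1/12)·8 + (1/4)·12 + (1/2)·11 + (1/6)·8 = 21/2
Highest expected payoff is 21/2, from High.

High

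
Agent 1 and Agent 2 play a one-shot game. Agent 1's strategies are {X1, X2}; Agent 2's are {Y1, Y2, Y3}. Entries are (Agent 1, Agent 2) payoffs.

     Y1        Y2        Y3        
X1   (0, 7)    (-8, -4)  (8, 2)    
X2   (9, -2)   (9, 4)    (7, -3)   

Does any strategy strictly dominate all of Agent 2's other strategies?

None

A strategy is strictly dominant if it gives Agent 2 a strictly higher payoff than every other strategy, against every choice by the opponent.
Y1 is not dominant: against X2, Y2 gives 4 > -2.
Y2 is not dominant: against X1, Y1 gives 7 > -4.
Y3 is not dominant: against X1, Y1 gives 7 > 2.
No single strategy is best against every opponent action.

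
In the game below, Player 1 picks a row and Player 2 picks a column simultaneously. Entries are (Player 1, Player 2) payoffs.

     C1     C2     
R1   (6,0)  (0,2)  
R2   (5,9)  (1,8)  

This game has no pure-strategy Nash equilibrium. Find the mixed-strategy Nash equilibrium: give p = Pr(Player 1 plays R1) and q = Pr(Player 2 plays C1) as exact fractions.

p = 1/3, q = 1/2

Each player's mixing probability is pinned down by making the *other* player indifferent.
Player 2 indifferent between C1 and C2: p·0 + (1−p)·9 = p·2 + (1−p)·8 ⟹ 9 + (-9)p = 8 + (-6)p ⟹ p = 1/3.
Player 1 indifferent between R1 and R2: q·6 + (1−q)·0 = q·5 + (1−q)·1 ⟹ 0 + 6q = 1 + 4q ⟹ q = 1/2.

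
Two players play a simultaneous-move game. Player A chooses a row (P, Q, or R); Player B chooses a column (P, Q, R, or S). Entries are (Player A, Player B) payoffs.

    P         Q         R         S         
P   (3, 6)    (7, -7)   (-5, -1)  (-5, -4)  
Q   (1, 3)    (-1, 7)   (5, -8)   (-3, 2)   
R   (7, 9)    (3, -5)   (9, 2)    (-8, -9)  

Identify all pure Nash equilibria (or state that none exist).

Check mutual best responses: a cell is a NE iff neither player can gain by unilaterally deviating.
Player A's best responses — vs P: R (payoff 7); vs Q: P (payoff 7); vs R: R (payoff 9); vs S: Q (payoff -3).
Player B's best responses — vs P: P (payoff 6); vs Q: Q (payoff 7); vs R: P (payoff 9).
The only mutual best response is (R, P); neither player gains by switching there.

(R, P)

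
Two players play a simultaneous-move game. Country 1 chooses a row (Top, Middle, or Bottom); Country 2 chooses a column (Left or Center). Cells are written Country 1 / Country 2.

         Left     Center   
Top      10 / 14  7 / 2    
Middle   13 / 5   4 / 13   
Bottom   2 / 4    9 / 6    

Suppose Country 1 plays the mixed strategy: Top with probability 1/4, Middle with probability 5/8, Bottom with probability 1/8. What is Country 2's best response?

Center

Compute Country 2's expected payoff from each pure strategy against the given mix.
Left: (1/4)·14 + (5/8)·5 + (1/8)·4 = 57/8
Center: (1/4)·2 + (5/8)·13 + (1/8)·6 = 75/8
Highest expected payoff is 75/8, from Center.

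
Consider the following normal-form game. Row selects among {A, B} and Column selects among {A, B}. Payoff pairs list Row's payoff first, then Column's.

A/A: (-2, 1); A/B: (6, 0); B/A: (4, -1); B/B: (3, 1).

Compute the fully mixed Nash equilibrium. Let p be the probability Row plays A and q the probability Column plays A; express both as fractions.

p = 2/3, q = 1/3

In a mixed NE each player is indifferent between their pure strategies, so the opponent's mix sets the indifference.
Column indifferent between A and B: p·1 + (1−p)·(-1) = p·0 + (1−p)·1 ⟹ (-1) + 2p = 1 + (-1)p ⟹ p = 2/3.
Row indifferent between A and B: q·(-2) + (1−q)·6 = q·4 + (1−q)·3 ⟹ 6 + (-8)q = 3 + 1q ⟹ q = 1/3.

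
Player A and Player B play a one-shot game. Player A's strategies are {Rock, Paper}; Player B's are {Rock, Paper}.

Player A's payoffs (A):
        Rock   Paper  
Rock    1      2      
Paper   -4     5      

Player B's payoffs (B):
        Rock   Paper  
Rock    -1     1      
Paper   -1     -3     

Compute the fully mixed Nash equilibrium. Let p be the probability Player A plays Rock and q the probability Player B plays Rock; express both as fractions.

p = 1/2, q = 3/8

In a mixed NE each player is indifferent between their pure strategies, so the opponent's mix sets the indifference.
Player B indifferent between Rock and Paper: p·(-1) + (1−p)·(-1) = p·1 + (1−p)·(-3) ⟹ (-1) + 0p = (-3) + 4p ⟹ p = 1/2.
Player A indifferent between Rock and Paper: q·1 + (1−q)·2 = q·(-4) + (1−q)·5 ⟹ 2 + (-1)q = 5 + (-9)q ⟹ q = 3/8.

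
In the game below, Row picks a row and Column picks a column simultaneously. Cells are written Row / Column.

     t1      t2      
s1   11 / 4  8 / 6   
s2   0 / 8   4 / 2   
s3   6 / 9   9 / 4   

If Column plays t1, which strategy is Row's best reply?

With Column fixed at t1, Row's payoffs are: s1 → 11, s2 → 0, s3 → 6.
The maximum is 11, achieved by s1.

s1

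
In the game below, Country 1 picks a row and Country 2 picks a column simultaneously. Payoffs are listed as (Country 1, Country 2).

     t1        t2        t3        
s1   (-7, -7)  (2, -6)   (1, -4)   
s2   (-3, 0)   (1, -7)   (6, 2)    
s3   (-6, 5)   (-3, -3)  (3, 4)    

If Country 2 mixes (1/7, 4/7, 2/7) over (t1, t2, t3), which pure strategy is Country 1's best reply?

Compute Country 1's expected payoff from each pure strategy against the given mix.
s1: (1/7)·(-7) + (4/7)·2 + (2/7)·1 = 3/7
s2: (1/7)·(-3) + (4/7)·1 + (2/7)·6 = 13/7
s3: (1/7)·(-6) + (4/7)·(-3) + (2/7)·3 = -12/7
Highest expected payoff is 13/7, from s2.

s2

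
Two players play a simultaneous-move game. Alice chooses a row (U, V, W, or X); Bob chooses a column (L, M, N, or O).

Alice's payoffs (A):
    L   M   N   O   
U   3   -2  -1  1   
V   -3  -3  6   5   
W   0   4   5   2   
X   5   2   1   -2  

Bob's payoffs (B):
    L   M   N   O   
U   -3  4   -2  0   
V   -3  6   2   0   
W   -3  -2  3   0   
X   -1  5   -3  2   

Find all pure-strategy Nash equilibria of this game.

No pure-strategy Nash equilibrium

Check mutual best responses: a cell is a NE iff neither player can gain by unilaterally deviating.
Alice's best responses — vs L: X (payoff 5); vs M: W (payoff 4); vs N: V (payoff 6); vs O: V (payoff 5).
Bob's best responses — vs U: M (payoff 4); vs V: M (payoff 6); vs W: N (payoff 3); vs X: M (payoff 5).
No cell has both players best-responding. For instance, Alice's best reply to M is W, but against W Bob prefers N over M.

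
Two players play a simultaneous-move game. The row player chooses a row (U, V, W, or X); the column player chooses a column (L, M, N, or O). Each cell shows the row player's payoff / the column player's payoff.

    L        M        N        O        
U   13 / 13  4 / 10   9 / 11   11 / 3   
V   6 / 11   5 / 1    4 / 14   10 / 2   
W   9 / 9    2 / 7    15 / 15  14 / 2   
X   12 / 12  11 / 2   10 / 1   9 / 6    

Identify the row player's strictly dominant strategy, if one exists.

No strictly dominant strategy

Check whether one of the row player's strategies beats all alternatives regardless of what the opponent does.
U is not dominant: against M, V gives 5 > 4.
V is not dominant: against L, U gives 13 > 6.
W is not dominant: against L, U gives 13 > 9.
X is not dominant: against L, U gives 13 > 12.
No single strategy is best against every opponent action.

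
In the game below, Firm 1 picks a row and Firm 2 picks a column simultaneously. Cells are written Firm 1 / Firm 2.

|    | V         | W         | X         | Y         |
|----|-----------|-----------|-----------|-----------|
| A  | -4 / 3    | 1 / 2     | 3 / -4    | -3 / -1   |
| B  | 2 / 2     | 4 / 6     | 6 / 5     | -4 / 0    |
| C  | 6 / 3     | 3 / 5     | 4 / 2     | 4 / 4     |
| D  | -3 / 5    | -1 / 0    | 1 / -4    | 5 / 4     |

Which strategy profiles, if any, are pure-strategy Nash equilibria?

Check mutual best responses: a cell is a NE iff neither player can gain by unilaterally deviating.
Firm 1's best responses — vs V: C (payoff 6); vs W: B (payoff 4); vs X: B (payoff 6); vs Y: D (payoff 5).
Firm 2's best responses — vs A: V (payoff 3); vs B: W (payoff 6); vs C: W (payoff 5); vs D: V (payoff 5).
The only mutual best response is (B, W); neither player gains by switching there.

(B, W)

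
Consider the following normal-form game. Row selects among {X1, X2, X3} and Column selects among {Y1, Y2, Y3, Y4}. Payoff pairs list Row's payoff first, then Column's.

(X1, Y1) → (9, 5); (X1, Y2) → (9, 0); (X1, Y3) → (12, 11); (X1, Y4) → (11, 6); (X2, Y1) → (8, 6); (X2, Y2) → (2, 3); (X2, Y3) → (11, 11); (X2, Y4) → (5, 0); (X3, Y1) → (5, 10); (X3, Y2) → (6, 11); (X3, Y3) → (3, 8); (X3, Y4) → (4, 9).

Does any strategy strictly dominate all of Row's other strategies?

X1

Check whether one of Row's strategies beats all alternatives regardless of what the opponent does.
X1 strictly dominates: vs Y1: 9 > each of {8, 5}; vs Y2: 9 > each of {2, 6}; vs Y3: 12 > each of {11, 3}; vs Y4: 11 > each of {5, 4}.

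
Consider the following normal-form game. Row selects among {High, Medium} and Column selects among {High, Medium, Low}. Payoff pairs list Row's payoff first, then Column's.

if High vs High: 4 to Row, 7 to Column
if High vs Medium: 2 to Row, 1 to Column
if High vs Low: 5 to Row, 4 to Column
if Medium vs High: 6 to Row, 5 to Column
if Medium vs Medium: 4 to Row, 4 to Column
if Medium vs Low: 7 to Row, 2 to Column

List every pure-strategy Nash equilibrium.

Check mutual best responses: a cell is a NE iff neither player can gain by unilaterally deviating.
Row's best responses — vs High: Medium (payoff 6); vs Medium: Medium (payoff 4); vs Low: Medium (payoff 7).
Column's best responses — vs High: High (payoff 7); vs Medium: High (payoff 5).
The only mutual best response is (Medium, High); neither player gains by switching there.

(Medium, High)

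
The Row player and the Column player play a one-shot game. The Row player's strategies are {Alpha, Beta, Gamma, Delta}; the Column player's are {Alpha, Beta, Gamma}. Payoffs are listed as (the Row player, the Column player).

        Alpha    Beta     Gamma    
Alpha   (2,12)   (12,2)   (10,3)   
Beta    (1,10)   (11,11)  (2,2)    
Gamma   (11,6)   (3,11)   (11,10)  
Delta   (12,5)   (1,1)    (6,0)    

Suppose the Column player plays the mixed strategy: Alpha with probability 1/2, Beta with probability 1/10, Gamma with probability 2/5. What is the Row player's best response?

Gamma

The Row player's best reply maximizes expected payoff against the mix.
Alpha: (1/2)·2 + (1/10)·12 + (2/5)·10 = 31/5
Beta: (1/2)·1 + (1/10)·11 + (2/5)·2 = 12/5
Gamma: (1/2)·11 + (1/10)·3 + (2/5)·11 = 51/5
Delta: (1/2)·12 + (1/10)·1 + (2/5)·6 = 17/2
Highest expected payoff is 51/5, from Gamma.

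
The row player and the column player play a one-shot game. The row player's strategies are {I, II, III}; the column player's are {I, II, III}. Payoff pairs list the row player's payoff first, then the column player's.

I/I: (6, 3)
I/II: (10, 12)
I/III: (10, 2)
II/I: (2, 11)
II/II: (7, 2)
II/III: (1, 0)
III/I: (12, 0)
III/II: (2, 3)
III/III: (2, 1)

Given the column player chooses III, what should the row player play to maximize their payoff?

With the column player fixed at III, the row player's payoffs are: I → 10, II → 1, III → 2.
The maximum is 10, achieved by I.

I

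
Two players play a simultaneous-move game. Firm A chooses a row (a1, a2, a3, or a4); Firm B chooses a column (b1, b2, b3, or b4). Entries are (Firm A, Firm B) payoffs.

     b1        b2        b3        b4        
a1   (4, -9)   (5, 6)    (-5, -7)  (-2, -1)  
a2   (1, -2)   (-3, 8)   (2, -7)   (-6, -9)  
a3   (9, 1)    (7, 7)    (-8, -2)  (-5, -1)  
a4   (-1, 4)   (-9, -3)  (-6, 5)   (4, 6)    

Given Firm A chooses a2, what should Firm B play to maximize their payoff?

With Firm A fixed at a2, Firm B's payoffs are: b1 → -2, b2 → 8, b3 → -7, b4 → -9.
The maximum is 8, achieved by b2.

b2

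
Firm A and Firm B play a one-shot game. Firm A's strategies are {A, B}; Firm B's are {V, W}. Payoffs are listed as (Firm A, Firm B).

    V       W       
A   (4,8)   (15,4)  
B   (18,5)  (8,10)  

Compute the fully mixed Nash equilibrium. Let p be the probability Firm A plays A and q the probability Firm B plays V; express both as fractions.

Each player's mixing probability is pinned down by making the *other* player indifferent.
Firm B indifferent between V and W: p·8 + (1−p)·5 = p·4 + (1−p)·10 ⟹ 5 + 3p = 10 + (-6)p ⟹ p = 5/9.
Firm A indifferent between A and B: q·4 + (1−q)·15 = q·18 + (1−q)·8 ⟹ 15 + (-11)q = 8 + 10q ⟹ q = 1/3.

p = 5/9, q = 1/3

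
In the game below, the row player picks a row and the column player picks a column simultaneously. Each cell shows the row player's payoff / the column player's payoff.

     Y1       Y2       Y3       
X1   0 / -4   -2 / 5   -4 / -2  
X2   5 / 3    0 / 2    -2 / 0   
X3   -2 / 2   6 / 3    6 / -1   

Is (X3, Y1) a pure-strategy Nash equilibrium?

Holding the column player at Y1: the row player gets -2 from X3 but could get 5 by switching to X2. The row player has a profitable deviation.

No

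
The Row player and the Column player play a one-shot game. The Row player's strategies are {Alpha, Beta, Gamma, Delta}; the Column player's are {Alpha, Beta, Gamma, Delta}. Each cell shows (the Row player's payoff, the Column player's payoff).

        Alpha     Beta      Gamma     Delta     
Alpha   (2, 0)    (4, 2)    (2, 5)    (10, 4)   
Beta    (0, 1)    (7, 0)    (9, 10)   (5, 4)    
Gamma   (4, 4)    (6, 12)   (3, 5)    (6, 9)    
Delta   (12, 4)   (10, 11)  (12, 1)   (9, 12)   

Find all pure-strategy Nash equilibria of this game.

There is no pure-strategy Nash equilibrium

Find each player's best response to every opponent strategy; NE are the intersections.
The Row player's best responses — vs Alpha: Delta (payoff 12); vs Beta: Delta (payoff 10); vs Gamma: Delta (payoff 12); vs Delta: Alpha (payoff 10).
The Column player's best responses — vs Alpha: Gamma (payoff 5); vs Beta: Gamma (payoff 10); vs Gamma: Beta (payoff 12); vs Delta: Delta (payoff 12).
No cell has both players best-responding. For instance, the Row player's best reply to Alpha is Delta, but against Delta the Column player prefers Delta over Alpha.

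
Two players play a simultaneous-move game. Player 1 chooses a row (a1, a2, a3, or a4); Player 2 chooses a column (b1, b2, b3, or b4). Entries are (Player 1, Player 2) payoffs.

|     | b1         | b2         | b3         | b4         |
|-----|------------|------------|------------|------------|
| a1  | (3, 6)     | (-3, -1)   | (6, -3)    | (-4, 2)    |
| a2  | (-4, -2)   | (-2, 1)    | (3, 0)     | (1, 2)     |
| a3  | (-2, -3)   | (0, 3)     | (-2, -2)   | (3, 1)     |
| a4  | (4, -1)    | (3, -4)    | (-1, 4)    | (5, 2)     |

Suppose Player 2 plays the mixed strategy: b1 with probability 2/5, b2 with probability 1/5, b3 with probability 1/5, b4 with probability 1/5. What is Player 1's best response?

a4

Player 1's best reply maximizes expected payoff against the mix.
a1: (2/5)·3 + (1/5)·(-3) + (1/5)·6 + (1/5)·(-4) = 1
a2: (2/5)·(-4) + (1/5)·(-2) + (1/5)·3 + (1/5)·1 = -6/5
a3: (2/5)·(-2) + (1/5)·0 + (1/5)·(-2) + (1/5)·3 = -3/5
a4: (2/5)·4 + (1/5)·3 + (1/5)·(-1) + (1/5)·5 = 3
Highest expected payoff is 3, from a4.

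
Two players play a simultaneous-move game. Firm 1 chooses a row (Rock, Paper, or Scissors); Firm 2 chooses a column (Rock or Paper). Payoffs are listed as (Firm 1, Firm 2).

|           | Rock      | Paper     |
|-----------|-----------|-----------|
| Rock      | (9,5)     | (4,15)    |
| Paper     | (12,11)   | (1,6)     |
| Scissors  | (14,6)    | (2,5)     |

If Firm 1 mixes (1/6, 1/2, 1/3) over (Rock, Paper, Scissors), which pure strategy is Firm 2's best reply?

Firm 2's best reply maximizes expected payoff against the mix.
Rock: (1/6)·5 + (1/2)·11 + (1/3)·6 = 25/3
Paper: (1/6)·15 + (1/2)·6 + (1/3)·5 = 43/6
Highest expected payoff is 25/3, from Rock.

Rock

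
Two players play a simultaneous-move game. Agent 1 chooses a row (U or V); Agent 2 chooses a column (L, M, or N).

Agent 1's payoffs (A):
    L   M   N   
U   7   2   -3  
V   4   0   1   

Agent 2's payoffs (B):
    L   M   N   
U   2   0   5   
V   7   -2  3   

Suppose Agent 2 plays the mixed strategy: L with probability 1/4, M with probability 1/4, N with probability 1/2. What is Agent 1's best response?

V

Agent 1's best reply maximizes expected payoff against the mix.
U: (1/4)·7 + (1/4)·2 + (1/2)·(-3) = 3/4
V: (1/4)·4 + (1/4)·0 + (1/2)·1 = 3/2
Highest expected payoff is 3/2, from V.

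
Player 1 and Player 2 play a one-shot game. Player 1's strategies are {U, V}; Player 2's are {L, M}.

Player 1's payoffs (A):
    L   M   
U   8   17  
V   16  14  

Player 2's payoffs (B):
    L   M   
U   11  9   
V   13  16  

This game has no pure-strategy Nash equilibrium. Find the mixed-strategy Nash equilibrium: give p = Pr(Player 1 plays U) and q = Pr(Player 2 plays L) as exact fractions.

p = 3/5, q = 3/11

Each player's mixing probability is pinned down by making the *other* player indifferent.
Player 2 indifferent between L and M: p·11 + (1−p)·13 = p·9 + (1−p)·16 ⟹ 13 + (-2)p = 16 + (-7)p ⟹ p = 3/5.
Player 1 indifferent between U and V: q·8 + (1−q)·17 = q·16 + (1−q)·14 ⟹ 17 + (-9)q = 14 + 2q ⟹ q = 3/11.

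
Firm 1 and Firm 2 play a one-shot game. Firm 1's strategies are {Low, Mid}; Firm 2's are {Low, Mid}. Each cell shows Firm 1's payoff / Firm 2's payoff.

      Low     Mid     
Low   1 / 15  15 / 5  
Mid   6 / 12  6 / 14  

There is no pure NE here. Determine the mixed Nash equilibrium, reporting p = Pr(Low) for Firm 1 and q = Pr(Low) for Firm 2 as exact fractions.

In a mixed NE each player is indifferent between their pure strategies, so the opponent's mix sets the indifference.
Firm 2 indifferent between Low and Mid: p·15 + (1−p)·12 = p·5 + (1−p)·14 ⟹ 12 + 3p = 14 + (-9)p ⟹ p = 1/6.
Firm 1 indifferent between Low and Mid: q·1 + (1−q)·15 = q·6 + (1−q)·6 ⟹ 15 + (-14)q = 6 + 0q ⟹ q = 9/14.

p = 1/6, q = 9/14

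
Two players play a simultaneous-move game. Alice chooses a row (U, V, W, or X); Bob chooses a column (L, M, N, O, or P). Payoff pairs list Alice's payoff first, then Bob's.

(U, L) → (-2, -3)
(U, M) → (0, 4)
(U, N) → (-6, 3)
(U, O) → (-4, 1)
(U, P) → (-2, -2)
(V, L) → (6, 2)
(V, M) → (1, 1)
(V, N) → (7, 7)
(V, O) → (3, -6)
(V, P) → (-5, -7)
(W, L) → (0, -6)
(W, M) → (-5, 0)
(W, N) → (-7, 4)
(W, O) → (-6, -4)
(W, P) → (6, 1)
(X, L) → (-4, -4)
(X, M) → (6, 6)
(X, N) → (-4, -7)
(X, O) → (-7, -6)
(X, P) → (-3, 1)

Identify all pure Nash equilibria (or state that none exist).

Find each player's best response to every opponent strategy; NE are the intersections.
Alice's best responses — vs L: V (payoff 6); vs M: X (payoff 6); vs N: V (payoff 7); vs O: V (payoff 3); vs P: W (payoff 6).
Bob's best responses — vs U: M (payoff 4); vs V: N (payoff 7); vs W: N (payoff 4); vs X: M (payoff 6).
Mutual best responses occur at (V, N) and (X, M); at each, neither player gains by switching.

(V, N) and (X, M)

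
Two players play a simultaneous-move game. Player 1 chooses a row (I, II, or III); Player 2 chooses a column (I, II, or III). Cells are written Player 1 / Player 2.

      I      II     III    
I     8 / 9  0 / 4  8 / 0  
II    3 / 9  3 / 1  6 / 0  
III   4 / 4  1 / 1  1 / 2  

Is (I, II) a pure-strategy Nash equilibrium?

Holding Player 2 at II: Player 1 gets 0 from I but could get 3 by switching to II. Player 1 has a profitable deviation.

No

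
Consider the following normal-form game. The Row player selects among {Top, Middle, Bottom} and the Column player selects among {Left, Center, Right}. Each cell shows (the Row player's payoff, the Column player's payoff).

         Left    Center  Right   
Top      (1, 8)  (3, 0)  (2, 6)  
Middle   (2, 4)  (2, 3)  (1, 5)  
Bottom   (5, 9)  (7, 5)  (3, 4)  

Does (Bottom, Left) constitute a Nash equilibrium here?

Yes

Holding the Column player at Left: the Row player gets 5 from Bottom, versus 1 from Top, 2 from Middle. No profitable deviation for the Row player.
Holding the Row player at Bottom: the Column player gets 9 from Left, versus 5 from Center, 4 from Right. No profitable deviation for the Column player either.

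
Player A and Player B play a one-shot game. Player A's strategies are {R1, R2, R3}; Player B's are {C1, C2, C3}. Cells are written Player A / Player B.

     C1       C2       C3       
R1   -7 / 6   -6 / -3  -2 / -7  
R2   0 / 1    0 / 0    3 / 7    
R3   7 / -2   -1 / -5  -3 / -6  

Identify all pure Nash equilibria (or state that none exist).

A profile is a Nash equilibrium when each player is best-responding to the other.
Player A's best responses — vs C1: R3 (payoff 7); vs C2: R2 (payoff 0); vs C3: R2 (payoff 3).
Player B's best responses — vs R1: C1 (payoff 6); vs R2: C3 (payoff 7); vs R3: C1 (payoff -2).
Mutual best responses occur at (R2, C3) and (R3, C1); at each, neither player gains by switching.

(R2, C3) and (R3, C1)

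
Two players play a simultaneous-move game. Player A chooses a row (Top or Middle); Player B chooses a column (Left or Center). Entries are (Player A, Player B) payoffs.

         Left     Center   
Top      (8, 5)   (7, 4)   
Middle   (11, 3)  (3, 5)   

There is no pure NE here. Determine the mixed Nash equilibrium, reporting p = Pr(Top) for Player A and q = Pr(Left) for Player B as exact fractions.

p = 2/3, q = 4/7

Each player's mixing probability is pinned down by making the *other* player indifferent.
Player B indifferent between Left and Center: p·5 + (1−p)·3 = p·4 + (1−p)·5 ⟹ 3 + 2p = 5 + (-1)p ⟹ p = 2/3.
Player A indifferent between Top and Middle: q·8 + (1−q)·7 = q·11 + (1−q)·3 ⟹ 7 + 1q = 3 + 8q ⟹ q = 4/7.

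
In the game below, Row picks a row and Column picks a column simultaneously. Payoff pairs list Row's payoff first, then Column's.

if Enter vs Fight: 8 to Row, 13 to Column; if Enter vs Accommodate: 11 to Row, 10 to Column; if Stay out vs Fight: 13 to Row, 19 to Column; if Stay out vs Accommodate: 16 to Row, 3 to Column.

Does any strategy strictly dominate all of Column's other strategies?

Fight

Check whether one of Column's strategies beats all alternatives regardless of what the opponent does.
Fight strictly dominates: vs Enter: 13 > 10; vs Stay out: 19 > 3.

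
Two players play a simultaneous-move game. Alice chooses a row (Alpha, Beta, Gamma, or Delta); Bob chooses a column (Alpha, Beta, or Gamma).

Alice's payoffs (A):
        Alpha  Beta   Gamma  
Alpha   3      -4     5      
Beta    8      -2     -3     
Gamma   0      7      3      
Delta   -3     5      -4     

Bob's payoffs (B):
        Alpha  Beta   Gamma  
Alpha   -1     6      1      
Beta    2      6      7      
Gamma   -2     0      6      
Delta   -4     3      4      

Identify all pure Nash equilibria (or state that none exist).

None

Check mutual best responses: a cell is a NE iff neither player can gain by unilaterally deviating.
Alice's best responses — vs Alpha: Beta (payoff 8); vs Beta: Gamma (payoff 7); vs Gamma: Alpha (payoff 5).
Bob's best responses — vs Alpha: Beta (payoff 6); vs Beta: Gamma (payoff 7); vs Gamma: Gamma (payoff 6); vs Delta: Gamma (payoff 4).
No cell has both players best-responding. For instance, Alice's best reply to Alpha is Beta, but against Beta Bob prefers Gamma over Alpha.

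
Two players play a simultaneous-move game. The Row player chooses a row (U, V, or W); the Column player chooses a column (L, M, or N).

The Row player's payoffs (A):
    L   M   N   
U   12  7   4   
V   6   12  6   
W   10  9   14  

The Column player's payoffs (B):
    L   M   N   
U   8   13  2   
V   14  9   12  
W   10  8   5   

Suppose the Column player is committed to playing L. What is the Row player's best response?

U

With the Column player fixed at L, the Row player's payoffs are: U → 12, V → 6, W → 10.
The maximum is 12, achieved by U.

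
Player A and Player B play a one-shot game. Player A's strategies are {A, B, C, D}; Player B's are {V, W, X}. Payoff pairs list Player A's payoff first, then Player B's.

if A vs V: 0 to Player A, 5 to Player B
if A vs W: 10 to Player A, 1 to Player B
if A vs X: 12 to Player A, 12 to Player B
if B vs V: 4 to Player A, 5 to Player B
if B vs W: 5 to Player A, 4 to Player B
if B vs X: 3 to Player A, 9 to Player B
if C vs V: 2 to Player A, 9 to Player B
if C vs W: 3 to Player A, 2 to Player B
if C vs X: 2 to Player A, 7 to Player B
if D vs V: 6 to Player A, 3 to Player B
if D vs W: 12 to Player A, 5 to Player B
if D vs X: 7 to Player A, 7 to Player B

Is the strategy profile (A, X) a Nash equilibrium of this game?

Yes

Holding Player B at X: Player A gets 12 from A, versus 3 from B, 2 from C, 7 from D. No profitable deviation for Player A.
Holding Player A at A: Player B gets 12 from X, versus 5 from V, 1 from W. No profitable deviation for Player B either.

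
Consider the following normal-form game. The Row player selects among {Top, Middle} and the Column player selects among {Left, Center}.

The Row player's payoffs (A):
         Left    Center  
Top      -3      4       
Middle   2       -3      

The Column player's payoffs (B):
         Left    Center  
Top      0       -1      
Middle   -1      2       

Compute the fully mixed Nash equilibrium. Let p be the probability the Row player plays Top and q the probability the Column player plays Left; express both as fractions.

In a mixed NE each player is indifferent between their pure strategies, so the opponent's mix sets the indifference.
The Column player indifferent between Left and Center: p·0 + (1−p)·(-1) = p·(-1) + (1−p)·2 ⟹ (-1) + 1p = 2 + (-3)p ⟹ p = 3/4.
The Row player indifferent between Top and Middle: q·(-3) + (1−q)·4 = q·2 + (1−q)·(-3) ⟹ 4 + (-7)q = (-3) + 5q ⟹ q = 7/12.

p = 3/4, q = 7/12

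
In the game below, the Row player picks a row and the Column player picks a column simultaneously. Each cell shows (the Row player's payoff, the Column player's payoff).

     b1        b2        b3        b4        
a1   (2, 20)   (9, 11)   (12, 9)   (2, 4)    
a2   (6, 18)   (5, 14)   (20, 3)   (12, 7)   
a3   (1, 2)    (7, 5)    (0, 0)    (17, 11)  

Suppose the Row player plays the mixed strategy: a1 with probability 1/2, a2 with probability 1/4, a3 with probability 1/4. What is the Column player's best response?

b1

Compute the Column player's expected payoff from each pure strategy against the given mix.
b1: (1/2)·20 + (1/4)·18 + (1/4)·2 = 15
b2: (1/2)·11 + (1/4)·14 + (1/4)·5 = 41/4
b3: (1/2)·9 + (1/4)·3 + (1/4)·0 = 21/4
b4: (1/2)·4 + (1/4)·7 + (1/4)·11 = 13/2
Highest expected payoff is 15, from b1.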